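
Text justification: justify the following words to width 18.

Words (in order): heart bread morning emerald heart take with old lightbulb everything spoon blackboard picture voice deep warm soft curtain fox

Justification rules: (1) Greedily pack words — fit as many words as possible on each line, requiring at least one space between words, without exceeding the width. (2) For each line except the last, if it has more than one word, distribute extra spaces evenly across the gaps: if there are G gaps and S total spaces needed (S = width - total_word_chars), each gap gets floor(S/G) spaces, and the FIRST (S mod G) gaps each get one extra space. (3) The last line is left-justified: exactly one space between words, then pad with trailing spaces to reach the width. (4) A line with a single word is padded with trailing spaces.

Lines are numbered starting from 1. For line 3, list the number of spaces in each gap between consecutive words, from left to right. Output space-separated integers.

Answer: 3 2

Derivation:
Line 1: ['heart', 'bread'] (min_width=11, slack=7)
Line 2: ['morning', 'emerald'] (min_width=15, slack=3)
Line 3: ['heart', 'take', 'with'] (min_width=15, slack=3)
Line 4: ['old', 'lightbulb'] (min_width=13, slack=5)
Line 5: ['everything', 'spoon'] (min_width=16, slack=2)
Line 6: ['blackboard', 'picture'] (min_width=18, slack=0)
Line 7: ['voice', 'deep', 'warm'] (min_width=15, slack=3)
Line 8: ['soft', 'curtain', 'fox'] (min_width=16, slack=2)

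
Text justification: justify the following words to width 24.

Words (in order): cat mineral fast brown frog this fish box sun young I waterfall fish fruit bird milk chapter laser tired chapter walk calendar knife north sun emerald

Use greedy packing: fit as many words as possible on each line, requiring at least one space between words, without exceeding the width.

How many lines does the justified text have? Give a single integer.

Line 1: ['cat', 'mineral', 'fast', 'brown'] (min_width=22, slack=2)
Line 2: ['frog', 'this', 'fish', 'box', 'sun'] (min_width=22, slack=2)
Line 3: ['young', 'I', 'waterfall', 'fish'] (min_width=22, slack=2)
Line 4: ['fruit', 'bird', 'milk', 'chapter'] (min_width=23, slack=1)
Line 5: ['laser', 'tired', 'chapter', 'walk'] (min_width=24, slack=0)
Line 6: ['calendar', 'knife', 'north', 'sun'] (min_width=24, slack=0)
Line 7: ['emerald'] (min_width=7, slack=17)
Total lines: 7

Answer: 7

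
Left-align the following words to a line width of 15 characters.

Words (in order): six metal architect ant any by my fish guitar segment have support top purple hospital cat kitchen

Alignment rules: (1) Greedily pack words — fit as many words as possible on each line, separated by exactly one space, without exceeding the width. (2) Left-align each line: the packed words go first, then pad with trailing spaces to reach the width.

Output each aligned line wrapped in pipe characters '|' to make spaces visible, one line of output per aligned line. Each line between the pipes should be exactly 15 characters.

Answer: |six metal      |
|architect ant  |
|any by my fish |
|guitar segment |
|have support   |
|top purple     |
|hospital cat   |
|kitchen        |

Derivation:
Line 1: ['six', 'metal'] (min_width=9, slack=6)
Line 2: ['architect', 'ant'] (min_width=13, slack=2)
Line 3: ['any', 'by', 'my', 'fish'] (min_width=14, slack=1)
Line 4: ['guitar', 'segment'] (min_width=14, slack=1)
Line 5: ['have', 'support'] (min_width=12, slack=3)
Line 6: ['top', 'purple'] (min_width=10, slack=5)
Line 7: ['hospital', 'cat'] (min_width=12, slack=3)
Line 8: ['kitchen'] (min_width=7, slack=8)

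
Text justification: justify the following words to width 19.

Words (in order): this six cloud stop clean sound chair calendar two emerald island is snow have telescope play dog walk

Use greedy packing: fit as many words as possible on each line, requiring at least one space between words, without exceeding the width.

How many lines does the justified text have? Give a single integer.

Answer: 6

Derivation:
Line 1: ['this', 'six', 'cloud', 'stop'] (min_width=19, slack=0)
Line 2: ['clean', 'sound', 'chair'] (min_width=17, slack=2)
Line 3: ['calendar', 'two'] (min_width=12, slack=7)
Line 4: ['emerald', 'island', 'is'] (min_width=17, slack=2)
Line 5: ['snow', 'have', 'telescope'] (min_width=19, slack=0)
Line 6: ['play', 'dog', 'walk'] (min_width=13, slack=6)
Total lines: 6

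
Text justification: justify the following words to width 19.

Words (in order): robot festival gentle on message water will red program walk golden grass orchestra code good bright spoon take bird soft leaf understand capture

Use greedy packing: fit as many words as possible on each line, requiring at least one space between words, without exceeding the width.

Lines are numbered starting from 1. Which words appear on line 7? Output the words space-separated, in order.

Line 1: ['robot', 'festival'] (min_width=14, slack=5)
Line 2: ['gentle', 'on', 'message'] (min_width=17, slack=2)
Line 3: ['water', 'will', 'red'] (min_width=14, slack=5)
Line 4: ['program', 'walk', 'golden'] (min_width=19, slack=0)
Line 5: ['grass', 'orchestra'] (min_width=15, slack=4)
Line 6: ['code', 'good', 'bright'] (min_width=16, slack=3)
Line 7: ['spoon', 'take', 'bird'] (min_width=15, slack=4)
Line 8: ['soft', 'leaf'] (min_width=9, slack=10)
Line 9: ['understand', 'capture'] (min_width=18, slack=1)

Answer: spoon take bird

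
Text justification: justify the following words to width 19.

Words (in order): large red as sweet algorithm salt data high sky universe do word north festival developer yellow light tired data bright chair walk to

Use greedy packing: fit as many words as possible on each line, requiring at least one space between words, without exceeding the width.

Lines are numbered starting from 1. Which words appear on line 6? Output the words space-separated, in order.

Line 1: ['large', 'red', 'as', 'sweet'] (min_width=18, slack=1)
Line 2: ['algorithm', 'salt', 'data'] (min_width=19, slack=0)
Line 3: ['high', 'sky', 'universe'] (min_width=17, slack=2)
Line 4: ['do', 'word', 'north'] (min_width=13, slack=6)
Line 5: ['festival', 'developer'] (min_width=18, slack=1)
Line 6: ['yellow', 'light', 'tired'] (min_width=18, slack=1)
Line 7: ['data', 'bright', 'chair'] (min_width=17, slack=2)
Line 8: ['walk', 'to'] (min_width=7, slack=12)

Answer: yellow light tired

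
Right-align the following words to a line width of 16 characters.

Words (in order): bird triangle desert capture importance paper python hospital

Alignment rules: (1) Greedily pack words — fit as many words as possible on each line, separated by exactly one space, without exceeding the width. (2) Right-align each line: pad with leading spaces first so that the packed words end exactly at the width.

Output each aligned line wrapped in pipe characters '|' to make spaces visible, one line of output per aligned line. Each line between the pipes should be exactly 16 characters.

Line 1: ['bird', 'triangle'] (min_width=13, slack=3)
Line 2: ['desert', 'capture'] (min_width=14, slack=2)
Line 3: ['importance', 'paper'] (min_width=16, slack=0)
Line 4: ['python', 'hospital'] (min_width=15, slack=1)

Answer: |   bird triangle|
|  desert capture|
|importance paper|
| python hospital|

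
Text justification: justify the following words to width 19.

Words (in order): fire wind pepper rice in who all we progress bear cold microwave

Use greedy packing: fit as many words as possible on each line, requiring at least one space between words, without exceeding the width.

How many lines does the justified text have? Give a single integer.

Line 1: ['fire', 'wind', 'pepper'] (min_width=16, slack=3)
Line 2: ['rice', 'in', 'who', 'all', 'we'] (min_width=18, slack=1)
Line 3: ['progress', 'bear', 'cold'] (min_width=18, slack=1)
Line 4: ['microwave'] (min_width=9, slack=10)
Total lines: 4

Answer: 4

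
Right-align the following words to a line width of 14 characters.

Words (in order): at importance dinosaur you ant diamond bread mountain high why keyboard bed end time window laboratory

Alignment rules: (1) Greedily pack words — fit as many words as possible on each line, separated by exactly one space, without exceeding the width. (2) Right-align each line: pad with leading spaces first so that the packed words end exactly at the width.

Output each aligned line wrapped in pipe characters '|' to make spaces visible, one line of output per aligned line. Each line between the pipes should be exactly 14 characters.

Line 1: ['at', 'importance'] (min_width=13, slack=1)
Line 2: ['dinosaur', 'you'] (min_width=12, slack=2)
Line 3: ['ant', 'diamond'] (min_width=11, slack=3)
Line 4: ['bread', 'mountain'] (min_width=14, slack=0)
Line 5: ['high', 'why'] (min_width=8, slack=6)
Line 6: ['keyboard', 'bed'] (min_width=12, slack=2)
Line 7: ['end', 'time'] (min_width=8, slack=6)
Line 8: ['window'] (min_width=6, slack=8)
Line 9: ['laboratory'] (min_width=10, slack=4)

Answer: | at importance|
|  dinosaur you|
|   ant diamond|
|bread mountain|
|      high why|
|  keyboard bed|
|      end time|
|        window|
|    laboratory|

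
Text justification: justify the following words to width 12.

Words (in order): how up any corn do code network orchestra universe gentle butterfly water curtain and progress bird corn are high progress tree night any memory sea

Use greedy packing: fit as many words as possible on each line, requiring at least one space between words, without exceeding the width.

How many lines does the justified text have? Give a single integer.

Line 1: ['how', 'up', 'any'] (min_width=10, slack=2)
Line 2: ['corn', 'do', 'code'] (min_width=12, slack=0)
Line 3: ['network'] (min_width=7, slack=5)
Line 4: ['orchestra'] (min_width=9, slack=3)
Line 5: ['universe'] (min_width=8, slack=4)
Line 6: ['gentle'] (min_width=6, slack=6)
Line 7: ['butterfly'] (min_width=9, slack=3)
Line 8: ['water'] (min_width=5, slack=7)
Line 9: ['curtain', 'and'] (min_width=11, slack=1)
Line 10: ['progress'] (min_width=8, slack=4)
Line 11: ['bird', 'corn'] (min_width=9, slack=3)
Line 12: ['are', 'high'] (min_width=8, slack=4)
Line 13: ['progress'] (min_width=8, slack=4)
Line 14: ['tree', 'night'] (min_width=10, slack=2)
Line 15: ['any', 'memory'] (min_width=10, slack=2)
Line 16: ['sea'] (min_width=3, slack=9)
Total lines: 16

Answer: 16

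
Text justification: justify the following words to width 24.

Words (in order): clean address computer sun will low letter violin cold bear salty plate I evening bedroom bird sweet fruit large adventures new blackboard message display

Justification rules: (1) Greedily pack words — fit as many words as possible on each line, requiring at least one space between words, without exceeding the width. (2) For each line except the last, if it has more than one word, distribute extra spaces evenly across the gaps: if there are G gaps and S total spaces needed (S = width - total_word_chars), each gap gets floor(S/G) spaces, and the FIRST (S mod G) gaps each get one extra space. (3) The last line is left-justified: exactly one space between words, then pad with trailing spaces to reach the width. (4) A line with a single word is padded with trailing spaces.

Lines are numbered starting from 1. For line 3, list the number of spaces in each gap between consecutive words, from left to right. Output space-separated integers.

Answer: 2 2 1

Derivation:
Line 1: ['clean', 'address', 'computer'] (min_width=22, slack=2)
Line 2: ['sun', 'will', 'low', 'letter'] (min_width=19, slack=5)
Line 3: ['violin', 'cold', 'bear', 'salty'] (min_width=22, slack=2)
Line 4: ['plate', 'I', 'evening', 'bedroom'] (min_width=23, slack=1)
Line 5: ['bird', 'sweet', 'fruit', 'large'] (min_width=22, slack=2)
Line 6: ['adventures', 'new'] (min_width=14, slack=10)
Line 7: ['blackboard', 'message'] (min_width=18, slack=6)
Line 8: ['display'] (min_width=7, slack=17)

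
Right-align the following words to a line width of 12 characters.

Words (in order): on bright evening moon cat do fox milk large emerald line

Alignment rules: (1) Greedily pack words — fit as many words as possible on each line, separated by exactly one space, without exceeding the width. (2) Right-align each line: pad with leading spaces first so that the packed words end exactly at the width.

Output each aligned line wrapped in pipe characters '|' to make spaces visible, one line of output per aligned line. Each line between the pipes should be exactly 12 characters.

Answer: |   on bright|
|evening moon|
|  cat do fox|
|  milk large|
|emerald line|

Derivation:
Line 1: ['on', 'bright'] (min_width=9, slack=3)
Line 2: ['evening', 'moon'] (min_width=12, slack=0)
Line 3: ['cat', 'do', 'fox'] (min_width=10, slack=2)
Line 4: ['milk', 'large'] (min_width=10, slack=2)
Line 5: ['emerald', 'line'] (min_width=12, slack=0)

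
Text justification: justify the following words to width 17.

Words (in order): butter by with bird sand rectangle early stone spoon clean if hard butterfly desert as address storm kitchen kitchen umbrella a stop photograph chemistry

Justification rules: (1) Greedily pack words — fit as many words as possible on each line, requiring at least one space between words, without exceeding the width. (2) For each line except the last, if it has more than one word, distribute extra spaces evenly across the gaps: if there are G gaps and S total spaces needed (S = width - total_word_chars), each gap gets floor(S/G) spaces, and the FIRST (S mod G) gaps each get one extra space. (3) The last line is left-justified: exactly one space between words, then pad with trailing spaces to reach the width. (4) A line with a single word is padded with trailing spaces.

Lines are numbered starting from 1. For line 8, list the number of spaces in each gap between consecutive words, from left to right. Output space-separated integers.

Line 1: ['butter', 'by', 'with'] (min_width=14, slack=3)
Line 2: ['bird', 'sand'] (min_width=9, slack=8)
Line 3: ['rectangle', 'early'] (min_width=15, slack=2)
Line 4: ['stone', 'spoon', 'clean'] (min_width=17, slack=0)
Line 5: ['if', 'hard', 'butterfly'] (min_width=17, slack=0)
Line 6: ['desert', 'as', 'address'] (min_width=17, slack=0)
Line 7: ['storm', 'kitchen'] (min_width=13, slack=4)
Line 8: ['kitchen', 'umbrella'] (min_width=16, slack=1)
Line 9: ['a', 'stop', 'photograph'] (min_width=17, slack=0)
Line 10: ['chemistry'] (min_width=9, slack=8)

Answer: 2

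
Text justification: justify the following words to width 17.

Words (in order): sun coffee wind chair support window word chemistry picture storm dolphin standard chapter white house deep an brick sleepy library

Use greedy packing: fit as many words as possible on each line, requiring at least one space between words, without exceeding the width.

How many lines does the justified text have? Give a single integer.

Line 1: ['sun', 'coffee', 'wind'] (min_width=15, slack=2)
Line 2: ['chair', 'support'] (min_width=13, slack=4)
Line 3: ['window', 'word'] (min_width=11, slack=6)
Line 4: ['chemistry', 'picture'] (min_width=17, slack=0)
Line 5: ['storm', 'dolphin'] (min_width=13, slack=4)
Line 6: ['standard', 'chapter'] (min_width=16, slack=1)
Line 7: ['white', 'house', 'deep'] (min_width=16, slack=1)
Line 8: ['an', 'brick', 'sleepy'] (min_width=15, slack=2)
Line 9: ['library'] (min_width=7, slack=10)
Total lines: 9

Answer: 9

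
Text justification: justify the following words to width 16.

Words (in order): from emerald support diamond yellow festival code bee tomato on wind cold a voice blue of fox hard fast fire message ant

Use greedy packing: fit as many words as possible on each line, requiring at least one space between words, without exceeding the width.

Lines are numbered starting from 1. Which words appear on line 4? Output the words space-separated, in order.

Answer: code bee tomato

Derivation:
Line 1: ['from', 'emerald'] (min_width=12, slack=4)
Line 2: ['support', 'diamond'] (min_width=15, slack=1)
Line 3: ['yellow', 'festival'] (min_width=15, slack=1)
Line 4: ['code', 'bee', 'tomato'] (min_width=15, slack=1)
Line 5: ['on', 'wind', 'cold', 'a'] (min_width=14, slack=2)
Line 6: ['voice', 'blue', 'of'] (min_width=13, slack=3)
Line 7: ['fox', 'hard', 'fast'] (min_width=13, slack=3)
Line 8: ['fire', 'message', 'ant'] (min_width=16, slack=0)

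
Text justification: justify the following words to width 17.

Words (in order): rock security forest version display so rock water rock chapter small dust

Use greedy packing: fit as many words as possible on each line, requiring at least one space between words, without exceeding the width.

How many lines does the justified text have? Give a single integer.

Answer: 6

Derivation:
Line 1: ['rock', 'security'] (min_width=13, slack=4)
Line 2: ['forest', 'version'] (min_width=14, slack=3)
Line 3: ['display', 'so', 'rock'] (min_width=15, slack=2)
Line 4: ['water', 'rock'] (min_width=10, slack=7)
Line 5: ['chapter', 'small'] (min_width=13, slack=4)
Line 6: ['dust'] (min_width=4, slack=13)
Total lines: 6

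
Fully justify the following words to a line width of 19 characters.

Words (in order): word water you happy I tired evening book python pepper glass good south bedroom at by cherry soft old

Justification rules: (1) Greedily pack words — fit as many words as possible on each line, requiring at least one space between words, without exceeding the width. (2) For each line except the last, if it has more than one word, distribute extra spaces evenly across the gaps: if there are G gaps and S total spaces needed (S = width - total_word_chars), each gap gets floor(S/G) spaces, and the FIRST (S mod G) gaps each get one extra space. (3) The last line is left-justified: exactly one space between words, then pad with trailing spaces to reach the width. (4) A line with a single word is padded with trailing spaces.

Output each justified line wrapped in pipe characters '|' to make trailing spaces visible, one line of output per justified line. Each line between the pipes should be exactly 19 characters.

Answer: |word    water   you|
|happy    I    tired|
|evening book python|
|pepper  glass  good|
|south bedroom at by|
|cherry soft old    |

Derivation:
Line 1: ['word', 'water', 'you'] (min_width=14, slack=5)
Line 2: ['happy', 'I', 'tired'] (min_width=13, slack=6)
Line 3: ['evening', 'book', 'python'] (min_width=19, slack=0)
Line 4: ['pepper', 'glass', 'good'] (min_width=17, slack=2)
Line 5: ['south', 'bedroom', 'at', 'by'] (min_width=19, slack=0)
Line 6: ['cherry', 'soft', 'old'] (min_width=15, slack=4)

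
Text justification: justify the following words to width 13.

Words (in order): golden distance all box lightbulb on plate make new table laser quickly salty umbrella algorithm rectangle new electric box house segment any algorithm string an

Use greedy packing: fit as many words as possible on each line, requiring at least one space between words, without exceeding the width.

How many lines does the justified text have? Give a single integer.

Line 1: ['golden'] (min_width=6, slack=7)
Line 2: ['distance', 'all'] (min_width=12, slack=1)
Line 3: ['box', 'lightbulb'] (min_width=13, slack=0)
Line 4: ['on', 'plate', 'make'] (min_width=13, slack=0)
Line 5: ['new', 'table'] (min_width=9, slack=4)
Line 6: ['laser', 'quickly'] (min_width=13, slack=0)
Line 7: ['salty'] (min_width=5, slack=8)
Line 8: ['umbrella'] (min_width=8, slack=5)
Line 9: ['algorithm'] (min_width=9, slack=4)
Line 10: ['rectangle', 'new'] (min_width=13, slack=0)
Line 11: ['electric', 'box'] (min_width=12, slack=1)
Line 12: ['house', 'segment'] (min_width=13, slack=0)
Line 13: ['any', 'algorithm'] (min_width=13, slack=0)
Line 14: ['string', 'an'] (min_width=9, slack=4)
Total lines: 14

Answer: 14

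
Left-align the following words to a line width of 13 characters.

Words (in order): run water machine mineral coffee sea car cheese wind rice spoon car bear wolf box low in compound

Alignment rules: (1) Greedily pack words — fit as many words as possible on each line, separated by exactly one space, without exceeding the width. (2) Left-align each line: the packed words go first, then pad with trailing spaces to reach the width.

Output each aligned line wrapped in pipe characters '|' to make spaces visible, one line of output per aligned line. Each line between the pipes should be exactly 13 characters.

Line 1: ['run', 'water'] (min_width=9, slack=4)
Line 2: ['machine'] (min_width=7, slack=6)
Line 3: ['mineral'] (min_width=7, slack=6)
Line 4: ['coffee', 'sea'] (min_width=10, slack=3)
Line 5: ['car', 'cheese'] (min_width=10, slack=3)
Line 6: ['wind', 'rice'] (min_width=9, slack=4)
Line 7: ['spoon', 'car'] (min_width=9, slack=4)
Line 8: ['bear', 'wolf', 'box'] (min_width=13, slack=0)
Line 9: ['low', 'in'] (min_width=6, slack=7)
Line 10: ['compound'] (min_width=8, slack=5)

Answer: |run water    |
|machine      |
|mineral      |
|coffee sea   |
|car cheese   |
|wind rice    |
|spoon car    |
|bear wolf box|
|low in       |
|compound     |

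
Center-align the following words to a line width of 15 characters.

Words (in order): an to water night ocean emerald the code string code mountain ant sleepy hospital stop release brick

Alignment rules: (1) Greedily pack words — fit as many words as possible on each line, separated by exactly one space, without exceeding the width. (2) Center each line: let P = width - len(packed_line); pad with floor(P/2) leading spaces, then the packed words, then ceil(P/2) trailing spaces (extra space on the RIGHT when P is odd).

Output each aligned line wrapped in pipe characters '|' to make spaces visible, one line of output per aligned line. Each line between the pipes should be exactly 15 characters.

Line 1: ['an', 'to', 'water'] (min_width=11, slack=4)
Line 2: ['night', 'ocean'] (min_width=11, slack=4)
Line 3: ['emerald', 'the'] (min_width=11, slack=4)
Line 4: ['code', 'string'] (min_width=11, slack=4)
Line 5: ['code', 'mountain'] (min_width=13, slack=2)
Line 6: ['ant', 'sleepy'] (min_width=10, slack=5)
Line 7: ['hospital', 'stop'] (min_width=13, slack=2)
Line 8: ['release', 'brick'] (min_width=13, slack=2)

Answer: |  an to water  |
|  night ocean  |
|  emerald the  |
|  code string  |
| code mountain |
|  ant sleepy   |
| hospital stop |
| release brick |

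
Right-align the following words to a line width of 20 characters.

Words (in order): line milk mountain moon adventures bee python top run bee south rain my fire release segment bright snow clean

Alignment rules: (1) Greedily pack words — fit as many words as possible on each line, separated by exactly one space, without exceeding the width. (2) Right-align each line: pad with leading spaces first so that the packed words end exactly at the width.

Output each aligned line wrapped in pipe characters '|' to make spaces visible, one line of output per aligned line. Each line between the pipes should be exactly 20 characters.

Answer: |  line milk mountain|
| moon adventures bee|
|  python top run bee|
|  south rain my fire|
|     release segment|
|   bright snow clean|

Derivation:
Line 1: ['line', 'milk', 'mountain'] (min_width=18, slack=2)
Line 2: ['moon', 'adventures', 'bee'] (min_width=19, slack=1)
Line 3: ['python', 'top', 'run', 'bee'] (min_width=18, slack=2)
Line 4: ['south', 'rain', 'my', 'fire'] (min_width=18, slack=2)
Line 5: ['release', 'segment'] (min_width=15, slack=5)
Line 6: ['bright', 'snow', 'clean'] (min_width=17, slack=3)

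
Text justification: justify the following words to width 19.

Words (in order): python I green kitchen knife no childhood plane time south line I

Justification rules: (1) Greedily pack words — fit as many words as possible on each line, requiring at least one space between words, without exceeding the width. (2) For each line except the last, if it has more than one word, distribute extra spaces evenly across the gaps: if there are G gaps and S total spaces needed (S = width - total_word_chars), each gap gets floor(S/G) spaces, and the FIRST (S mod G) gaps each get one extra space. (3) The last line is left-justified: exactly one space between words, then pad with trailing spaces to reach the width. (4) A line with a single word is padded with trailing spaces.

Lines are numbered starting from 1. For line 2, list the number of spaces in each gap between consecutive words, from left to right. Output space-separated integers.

Answer: 3 2

Derivation:
Line 1: ['python', 'I', 'green'] (min_width=14, slack=5)
Line 2: ['kitchen', 'knife', 'no'] (min_width=16, slack=3)
Line 3: ['childhood', 'plane'] (min_width=15, slack=4)
Line 4: ['time', 'south', 'line', 'I'] (min_width=17, slack=2)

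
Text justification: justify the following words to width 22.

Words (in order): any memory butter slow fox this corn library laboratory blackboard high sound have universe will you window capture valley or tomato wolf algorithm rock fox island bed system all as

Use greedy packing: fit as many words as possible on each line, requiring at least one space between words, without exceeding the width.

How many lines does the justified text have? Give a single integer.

Line 1: ['any', 'memory', 'butter', 'slow'] (min_width=22, slack=0)
Line 2: ['fox', 'this', 'corn', 'library'] (min_width=21, slack=1)
Line 3: ['laboratory', 'blackboard'] (min_width=21, slack=1)
Line 4: ['high', 'sound', 'have'] (min_width=15, slack=7)
Line 5: ['universe', 'will', 'you'] (min_width=17, slack=5)
Line 6: ['window', 'capture', 'valley'] (min_width=21, slack=1)
Line 7: ['or', 'tomato', 'wolf'] (min_width=14, slack=8)
Line 8: ['algorithm', 'rock', 'fox'] (min_width=18, slack=4)
Line 9: ['island', 'bed', 'system', 'all'] (min_width=21, slack=1)
Line 10: ['as'] (min_width=2, slack=20)
Total lines: 10

Answer: 10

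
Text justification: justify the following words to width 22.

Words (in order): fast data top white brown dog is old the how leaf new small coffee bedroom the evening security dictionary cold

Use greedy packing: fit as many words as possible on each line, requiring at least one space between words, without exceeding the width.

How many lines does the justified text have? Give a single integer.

Answer: 6

Derivation:
Line 1: ['fast', 'data', 'top', 'white'] (min_width=19, slack=3)
Line 2: ['brown', 'dog', 'is', 'old', 'the'] (min_width=20, slack=2)
Line 3: ['how', 'leaf', 'new', 'small'] (min_width=18, slack=4)
Line 4: ['coffee', 'bedroom', 'the'] (min_width=18, slack=4)
Line 5: ['evening', 'security'] (min_width=16, slack=6)
Line 6: ['dictionary', 'cold'] (min_width=15, slack=7)
Total lines: 6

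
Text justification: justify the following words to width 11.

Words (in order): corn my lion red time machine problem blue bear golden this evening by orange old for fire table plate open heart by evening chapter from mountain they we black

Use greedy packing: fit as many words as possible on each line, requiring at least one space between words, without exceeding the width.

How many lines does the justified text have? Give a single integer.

Answer: 18

Derivation:
Line 1: ['corn', 'my'] (min_width=7, slack=4)
Line 2: ['lion', 'red'] (min_width=8, slack=3)
Line 3: ['time'] (min_width=4, slack=7)
Line 4: ['machine'] (min_width=7, slack=4)
Line 5: ['problem'] (min_width=7, slack=4)
Line 6: ['blue', 'bear'] (min_width=9, slack=2)
Line 7: ['golden', 'this'] (min_width=11, slack=0)
Line 8: ['evening', 'by'] (min_width=10, slack=1)
Line 9: ['orange', 'old'] (min_width=10, slack=1)
Line 10: ['for', 'fire'] (min_width=8, slack=3)
Line 11: ['table', 'plate'] (min_width=11, slack=0)
Line 12: ['open', 'heart'] (min_width=10, slack=1)
Line 13: ['by', 'evening'] (min_width=10, slack=1)
Line 14: ['chapter'] (min_width=7, slack=4)
Line 15: ['from'] (min_width=4, slack=7)
Line 16: ['mountain'] (min_width=8, slack=3)
Line 17: ['they', 'we'] (min_width=7, slack=4)
Line 18: ['black'] (min_width=5, slack=6)
Total lines: 18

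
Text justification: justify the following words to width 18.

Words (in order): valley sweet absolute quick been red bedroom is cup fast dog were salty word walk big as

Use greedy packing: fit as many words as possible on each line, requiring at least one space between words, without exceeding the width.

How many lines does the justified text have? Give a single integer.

Line 1: ['valley', 'sweet'] (min_width=12, slack=6)
Line 2: ['absolute', 'quick'] (min_width=14, slack=4)
Line 3: ['been', 'red', 'bedroom'] (min_width=16, slack=2)
Line 4: ['is', 'cup', 'fast', 'dog'] (min_width=15, slack=3)
Line 5: ['were', 'salty', 'word'] (min_width=15, slack=3)
Line 6: ['walk', 'big', 'as'] (min_width=11, slack=7)
Total lines: 6

Answer: 6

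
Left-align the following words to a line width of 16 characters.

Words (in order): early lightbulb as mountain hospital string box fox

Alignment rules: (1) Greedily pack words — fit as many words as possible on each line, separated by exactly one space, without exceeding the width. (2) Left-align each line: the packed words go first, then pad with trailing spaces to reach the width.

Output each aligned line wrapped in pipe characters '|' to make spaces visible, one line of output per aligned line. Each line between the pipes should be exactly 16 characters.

Answer: |early lightbulb |
|as mountain     |
|hospital string |
|box fox         |

Derivation:
Line 1: ['early', 'lightbulb'] (min_width=15, slack=1)
Line 2: ['as', 'mountain'] (min_width=11, slack=5)
Line 3: ['hospital', 'string'] (min_width=15, slack=1)
Line 4: ['box', 'fox'] (min_width=7, slack=9)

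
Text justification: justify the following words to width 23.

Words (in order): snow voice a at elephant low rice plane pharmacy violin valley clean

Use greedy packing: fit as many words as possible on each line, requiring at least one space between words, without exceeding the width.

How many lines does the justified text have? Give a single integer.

Line 1: ['snow', 'voice', 'a', 'at'] (min_width=15, slack=8)
Line 2: ['elephant', 'low', 'rice', 'plane'] (min_width=23, slack=0)
Line 3: ['pharmacy', 'violin', 'valley'] (min_width=22, slack=1)
Line 4: ['clean'] (min_width=5, slack=18)
Total lines: 4

Answer: 4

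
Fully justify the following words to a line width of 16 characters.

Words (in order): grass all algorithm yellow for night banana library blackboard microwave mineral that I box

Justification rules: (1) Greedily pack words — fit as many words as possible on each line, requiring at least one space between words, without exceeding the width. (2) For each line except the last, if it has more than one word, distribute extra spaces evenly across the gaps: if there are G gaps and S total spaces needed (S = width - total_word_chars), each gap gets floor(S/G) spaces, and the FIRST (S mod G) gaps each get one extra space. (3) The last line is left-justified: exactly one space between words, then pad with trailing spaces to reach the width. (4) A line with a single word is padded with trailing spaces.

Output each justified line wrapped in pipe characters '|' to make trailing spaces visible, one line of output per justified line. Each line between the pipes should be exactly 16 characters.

Answer: |grass        all|
|algorithm yellow|
|for night banana|
|library         |
|blackboard      |
|microwave       |
|mineral  that  I|
|box             |

Derivation:
Line 1: ['grass', 'all'] (min_width=9, slack=7)
Line 2: ['algorithm', 'yellow'] (min_width=16, slack=0)
Line 3: ['for', 'night', 'banana'] (min_width=16, slack=0)
Line 4: ['library'] (min_width=7, slack=9)
Line 5: ['blackboard'] (min_width=10, slack=6)
Line 6: ['microwave'] (min_width=9, slack=7)
Line 7: ['mineral', 'that', 'I'] (min_width=14, slack=2)
Line 8: ['box'] (min_width=3, slack=13)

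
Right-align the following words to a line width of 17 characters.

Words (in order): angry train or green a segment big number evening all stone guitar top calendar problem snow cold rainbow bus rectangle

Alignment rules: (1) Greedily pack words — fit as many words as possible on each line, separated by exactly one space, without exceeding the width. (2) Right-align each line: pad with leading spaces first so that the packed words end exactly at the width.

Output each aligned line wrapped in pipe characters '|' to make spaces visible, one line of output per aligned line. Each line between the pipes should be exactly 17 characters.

Answer: |   angry train or|
|  green a segment|
|       big number|
|evening all stone|
|       guitar top|
| calendar problem|
|snow cold rainbow|
|    bus rectangle|

Derivation:
Line 1: ['angry', 'train', 'or'] (min_width=14, slack=3)
Line 2: ['green', 'a', 'segment'] (min_width=15, slack=2)
Line 3: ['big', 'number'] (min_width=10, slack=7)
Line 4: ['evening', 'all', 'stone'] (min_width=17, slack=0)
Line 5: ['guitar', 'top'] (min_width=10, slack=7)
Line 6: ['calendar', 'problem'] (min_width=16, slack=1)
Line 7: ['snow', 'cold', 'rainbow'] (min_width=17, slack=0)
Line 8: ['bus', 'rectangle'] (min_width=13, slack=4)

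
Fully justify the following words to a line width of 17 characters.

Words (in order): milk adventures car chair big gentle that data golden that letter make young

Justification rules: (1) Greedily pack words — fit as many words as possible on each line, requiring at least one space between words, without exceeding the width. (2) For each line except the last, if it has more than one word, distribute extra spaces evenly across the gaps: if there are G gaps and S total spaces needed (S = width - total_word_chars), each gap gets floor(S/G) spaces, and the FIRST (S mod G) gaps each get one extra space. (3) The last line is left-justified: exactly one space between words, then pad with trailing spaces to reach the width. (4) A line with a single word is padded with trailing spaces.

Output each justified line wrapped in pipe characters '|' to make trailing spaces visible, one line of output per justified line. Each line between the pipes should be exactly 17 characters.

Answer: |milk   adventures|
|car   chair   big|
|gentle  that data|
|golden       that|
|letter make young|

Derivation:
Line 1: ['milk', 'adventures'] (min_width=15, slack=2)
Line 2: ['car', 'chair', 'big'] (min_width=13, slack=4)
Line 3: ['gentle', 'that', 'data'] (min_width=16, slack=1)
Line 4: ['golden', 'that'] (min_width=11, slack=6)
Line 5: ['letter', 'make', 'young'] (min_width=17, slack=0)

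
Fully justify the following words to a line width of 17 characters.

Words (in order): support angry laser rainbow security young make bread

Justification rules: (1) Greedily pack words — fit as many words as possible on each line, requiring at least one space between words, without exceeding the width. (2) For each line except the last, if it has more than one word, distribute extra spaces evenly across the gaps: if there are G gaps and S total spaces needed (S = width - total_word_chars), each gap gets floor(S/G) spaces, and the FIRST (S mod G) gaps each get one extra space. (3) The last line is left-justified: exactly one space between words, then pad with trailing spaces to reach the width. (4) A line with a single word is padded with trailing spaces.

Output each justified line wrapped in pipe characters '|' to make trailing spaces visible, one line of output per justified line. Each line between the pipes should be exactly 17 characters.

Line 1: ['support', 'angry'] (min_width=13, slack=4)
Line 2: ['laser', 'rainbow'] (min_width=13, slack=4)
Line 3: ['security', 'young'] (min_width=14, slack=3)
Line 4: ['make', 'bread'] (min_width=10, slack=7)

Answer: |support     angry|
|laser     rainbow|
|security    young|
|make bread       |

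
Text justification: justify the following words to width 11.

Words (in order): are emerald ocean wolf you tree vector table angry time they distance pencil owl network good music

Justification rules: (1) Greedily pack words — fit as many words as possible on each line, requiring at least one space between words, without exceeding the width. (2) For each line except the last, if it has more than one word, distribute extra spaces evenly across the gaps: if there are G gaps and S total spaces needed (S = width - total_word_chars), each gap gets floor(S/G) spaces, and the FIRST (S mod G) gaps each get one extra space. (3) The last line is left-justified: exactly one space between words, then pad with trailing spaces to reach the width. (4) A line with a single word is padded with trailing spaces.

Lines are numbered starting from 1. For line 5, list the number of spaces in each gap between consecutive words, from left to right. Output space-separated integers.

Line 1: ['are', 'emerald'] (min_width=11, slack=0)
Line 2: ['ocean', 'wolf'] (min_width=10, slack=1)
Line 3: ['you', 'tree'] (min_width=8, slack=3)
Line 4: ['vector'] (min_width=6, slack=5)
Line 5: ['table', 'angry'] (min_width=11, slack=0)
Line 6: ['time', 'they'] (min_width=9, slack=2)
Line 7: ['distance'] (min_width=8, slack=3)
Line 8: ['pencil', 'owl'] (min_width=10, slack=1)
Line 9: ['network'] (min_width=7, slack=4)
Line 10: ['good', 'music'] (min_width=10, slack=1)

Answer: 1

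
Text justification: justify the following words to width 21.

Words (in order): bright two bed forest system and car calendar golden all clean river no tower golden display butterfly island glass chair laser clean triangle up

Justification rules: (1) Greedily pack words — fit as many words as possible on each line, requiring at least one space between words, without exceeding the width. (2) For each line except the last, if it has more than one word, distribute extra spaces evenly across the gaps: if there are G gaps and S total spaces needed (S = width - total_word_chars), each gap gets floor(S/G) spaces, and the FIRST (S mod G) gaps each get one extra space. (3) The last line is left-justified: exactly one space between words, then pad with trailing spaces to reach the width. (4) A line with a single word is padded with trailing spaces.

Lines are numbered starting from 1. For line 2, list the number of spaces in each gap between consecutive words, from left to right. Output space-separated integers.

Line 1: ['bright', 'two', 'bed', 'forest'] (min_width=21, slack=0)
Line 2: ['system', 'and', 'car'] (min_width=14, slack=7)
Line 3: ['calendar', 'golden', 'all'] (min_width=19, slack=2)
Line 4: ['clean', 'river', 'no', 'tower'] (min_width=20, slack=1)
Line 5: ['golden', 'display'] (min_width=14, slack=7)
Line 6: ['butterfly', 'island'] (min_width=16, slack=5)
Line 7: ['glass', 'chair', 'laser'] (min_width=17, slack=4)
Line 8: ['clean', 'triangle', 'up'] (min_width=17, slack=4)

Answer: 5 4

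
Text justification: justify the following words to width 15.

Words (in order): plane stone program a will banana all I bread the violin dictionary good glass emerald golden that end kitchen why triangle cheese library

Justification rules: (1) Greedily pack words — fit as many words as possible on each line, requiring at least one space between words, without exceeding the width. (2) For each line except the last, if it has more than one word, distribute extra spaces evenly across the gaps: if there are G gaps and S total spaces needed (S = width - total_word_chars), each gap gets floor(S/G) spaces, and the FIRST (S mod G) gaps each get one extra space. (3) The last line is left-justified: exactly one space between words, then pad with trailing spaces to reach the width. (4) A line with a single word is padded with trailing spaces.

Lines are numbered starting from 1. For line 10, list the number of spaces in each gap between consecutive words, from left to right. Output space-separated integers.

Line 1: ['plane', 'stone'] (min_width=11, slack=4)
Line 2: ['program', 'a', 'will'] (min_width=14, slack=1)
Line 3: ['banana', 'all', 'I'] (min_width=12, slack=3)
Line 4: ['bread', 'the'] (min_width=9, slack=6)
Line 5: ['violin'] (min_width=6, slack=9)
Line 6: ['dictionary', 'good'] (min_width=15, slack=0)
Line 7: ['glass', 'emerald'] (min_width=13, slack=2)
Line 8: ['golden', 'that', 'end'] (min_width=15, slack=0)
Line 9: ['kitchen', 'why'] (min_width=11, slack=4)
Line 10: ['triangle', 'cheese'] (min_width=15, slack=0)
Line 11: ['library'] (min_width=7, slack=8)

Answer: 1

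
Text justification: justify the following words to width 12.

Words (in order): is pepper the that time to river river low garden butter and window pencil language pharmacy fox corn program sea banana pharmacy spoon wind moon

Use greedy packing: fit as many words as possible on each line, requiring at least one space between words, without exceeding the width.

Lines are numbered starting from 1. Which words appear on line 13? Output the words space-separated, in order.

Line 1: ['is', 'pepper'] (min_width=9, slack=3)
Line 2: ['the', 'that'] (min_width=8, slack=4)
Line 3: ['time', 'to'] (min_width=7, slack=5)
Line 4: ['river', 'river'] (min_width=11, slack=1)
Line 5: ['low', 'garden'] (min_width=10, slack=2)
Line 6: ['butter', 'and'] (min_width=10, slack=2)
Line 7: ['window'] (min_width=6, slack=6)
Line 8: ['pencil'] (min_width=6, slack=6)
Line 9: ['language'] (min_width=8, slack=4)
Line 10: ['pharmacy', 'fox'] (min_width=12, slack=0)
Line 11: ['corn', 'program'] (min_width=12, slack=0)
Line 12: ['sea', 'banana'] (min_width=10, slack=2)
Line 13: ['pharmacy'] (min_width=8, slack=4)
Line 14: ['spoon', 'wind'] (min_width=10, slack=2)
Line 15: ['moon'] (min_width=4, slack=8)

Answer: pharmacy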